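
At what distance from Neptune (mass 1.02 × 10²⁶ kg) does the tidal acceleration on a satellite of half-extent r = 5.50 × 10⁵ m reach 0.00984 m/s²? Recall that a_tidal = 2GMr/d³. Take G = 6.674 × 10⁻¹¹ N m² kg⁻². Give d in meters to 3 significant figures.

9.13 × 10⁷ m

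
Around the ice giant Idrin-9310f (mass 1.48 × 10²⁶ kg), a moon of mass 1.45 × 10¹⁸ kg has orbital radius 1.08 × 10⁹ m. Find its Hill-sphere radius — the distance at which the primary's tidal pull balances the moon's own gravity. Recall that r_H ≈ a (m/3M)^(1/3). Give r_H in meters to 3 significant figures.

r_H ≈ a (m/3M)^(1/3)
    = (1.08 × 10⁹) × (1.45 × 10¹⁸ / (3 × 1.48 × 10²⁶))^(1/3)
    = 1.60 × 10⁶ m

1.60 × 10⁶ m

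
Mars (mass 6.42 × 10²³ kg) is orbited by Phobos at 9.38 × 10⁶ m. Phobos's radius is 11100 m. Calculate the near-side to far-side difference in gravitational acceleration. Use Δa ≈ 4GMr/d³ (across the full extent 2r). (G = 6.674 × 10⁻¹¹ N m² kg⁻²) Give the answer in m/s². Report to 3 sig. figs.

2.31 × 10⁻³ m/s²

Δg = 4GMr/d³
   = 4 × (6.674 × 10⁻¹¹) × (6.42 × 10²³) × (11100) / (9.38 × 10⁶)³
   = 2.31 × 10⁻³ m/s²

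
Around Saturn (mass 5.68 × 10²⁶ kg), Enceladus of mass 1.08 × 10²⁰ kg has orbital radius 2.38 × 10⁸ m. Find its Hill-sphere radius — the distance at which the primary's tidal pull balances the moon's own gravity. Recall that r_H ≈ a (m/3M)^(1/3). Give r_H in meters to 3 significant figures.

r_H ≈ a (m/3M)^(1/3)
    = (2.38 × 10⁸) × (1.08 × 10²⁰ / (3 × 5.68 × 10²⁶))^(1/3)
    = 9.49 × 10⁵ m

9.49 × 10⁵ m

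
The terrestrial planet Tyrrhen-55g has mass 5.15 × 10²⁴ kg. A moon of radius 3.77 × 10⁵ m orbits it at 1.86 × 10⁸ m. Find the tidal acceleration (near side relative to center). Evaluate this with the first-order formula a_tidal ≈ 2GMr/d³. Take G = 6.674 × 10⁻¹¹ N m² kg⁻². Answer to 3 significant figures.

Δa = 2GMr/d³
   = 2 × (6.674 × 10⁻¹¹) × (5.15 × 10²⁴) × (3.77 × 10⁵) / (1.86 × 10⁸)³
   = 4.03 × 10⁻⁵ m/s²

4.03 × 10⁻⁵ m/s²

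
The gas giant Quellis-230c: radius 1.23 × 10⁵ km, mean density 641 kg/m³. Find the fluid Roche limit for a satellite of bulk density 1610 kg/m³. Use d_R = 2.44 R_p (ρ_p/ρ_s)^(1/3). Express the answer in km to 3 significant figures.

d_R = 2.44 × 1.23 × 10⁵ km × (641/1610)^(1/3)
    = 2.21 × 10⁵ km

2.21 × 10⁵ km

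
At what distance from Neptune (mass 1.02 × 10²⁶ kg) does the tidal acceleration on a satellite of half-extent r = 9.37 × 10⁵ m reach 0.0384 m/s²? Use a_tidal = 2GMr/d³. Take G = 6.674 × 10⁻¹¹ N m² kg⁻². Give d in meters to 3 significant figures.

6.93 × 10⁷ m

2GMr/d³ = a_tidal  ⇒  d = (2GMr / a_tidal)^(1/3)
d = (2 × 6.674×10⁻¹¹ × (1.02 × 10²⁶) × (9.37 × 10⁵) / (0.0384))^(1/3)
  = 6.93 × 10⁷ m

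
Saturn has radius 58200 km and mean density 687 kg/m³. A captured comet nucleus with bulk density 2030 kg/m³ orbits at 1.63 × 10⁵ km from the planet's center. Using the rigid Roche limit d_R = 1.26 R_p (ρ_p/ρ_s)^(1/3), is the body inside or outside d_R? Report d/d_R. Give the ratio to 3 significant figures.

d_R = 1.26 × (58200 km) × (687/2030)^(1/3) = 51100 km
d/d_R = (1.63 × 10⁵) / (51100) = 3.19
Since d/d_R > 1, the body is outside the Roche limit.

outside; d/d_R ≈ 3.19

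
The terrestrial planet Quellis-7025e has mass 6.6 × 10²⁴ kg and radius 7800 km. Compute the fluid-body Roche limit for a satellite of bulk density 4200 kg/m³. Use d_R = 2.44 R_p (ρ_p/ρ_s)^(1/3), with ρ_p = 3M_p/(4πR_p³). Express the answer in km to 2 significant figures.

18000 km

ρ_p = 3M_p/(4πR_p³) = 3 × (6.6 × 10²⁴) / (4π × (7.8 × 10⁶ m)³) = 3300 kg/m³
d_R = 2.44 × 7800 km × (3300/4200)^(1/3)
    = 18000 km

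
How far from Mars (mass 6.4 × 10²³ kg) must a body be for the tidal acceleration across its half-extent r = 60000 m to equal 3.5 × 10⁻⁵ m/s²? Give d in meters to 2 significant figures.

5.3 × 10⁷ m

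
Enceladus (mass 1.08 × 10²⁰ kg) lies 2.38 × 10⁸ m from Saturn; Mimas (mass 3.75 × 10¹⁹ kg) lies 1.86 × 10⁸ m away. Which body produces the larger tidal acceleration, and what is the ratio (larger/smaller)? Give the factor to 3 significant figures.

The tide-raising term goes as M/d³ (the gradient of a 1/d² field).
Enceladus: (1.08 × 10²⁰) / (2.38 × 10⁸)³ = 8.011 × 10⁻⁶
Mimas: (3.75 × 10¹⁹) / (1.86 × 10⁸)³ = 5.828 × 10⁻⁶
Ratio (larger/smaller) = 1.37

Enceladus, by a factor of ≈ 1.37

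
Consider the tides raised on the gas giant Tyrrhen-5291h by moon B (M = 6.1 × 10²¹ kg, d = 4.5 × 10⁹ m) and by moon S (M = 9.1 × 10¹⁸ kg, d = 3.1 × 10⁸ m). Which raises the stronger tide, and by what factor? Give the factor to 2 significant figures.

Moon S, by a factor of ≈ 4.6

Compare M/d³ for the two perturbers:
Moon B: (6.1 × 10²¹) / (4.5 × 10⁹)³ = 6.694 × 10⁻⁸
Moon S: (9.1 × 10¹⁸) / (3.1 × 10⁸)³ = 3.055 × 10⁻⁷
Ratio (larger/smaller) = 4.6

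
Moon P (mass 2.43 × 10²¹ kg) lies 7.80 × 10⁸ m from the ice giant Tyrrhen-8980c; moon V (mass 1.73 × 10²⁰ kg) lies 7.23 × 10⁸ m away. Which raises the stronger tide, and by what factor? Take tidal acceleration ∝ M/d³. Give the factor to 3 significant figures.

Compare M/d³ for the two perturbers:
Moon P: (2.43 × 10²¹) / (7.80 × 10⁸)³ = 5.121 × 10⁻⁶
Moon V: (1.73 × 10²⁰) / (7.23 × 10⁸)³ = 4.578 × 10⁻⁷
Ratio (larger/smaller) = 11.2

Moon P, by a factor of ≈ 11.2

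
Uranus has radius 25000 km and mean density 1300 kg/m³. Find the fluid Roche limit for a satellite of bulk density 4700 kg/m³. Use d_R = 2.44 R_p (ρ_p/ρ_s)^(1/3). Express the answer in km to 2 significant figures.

40000 km

d_R = 2.44 × 25000 km × (1300/4700)^(1/3)
    = 40000 km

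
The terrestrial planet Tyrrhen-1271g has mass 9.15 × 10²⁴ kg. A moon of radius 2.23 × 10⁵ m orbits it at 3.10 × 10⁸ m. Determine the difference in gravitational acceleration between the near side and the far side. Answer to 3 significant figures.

Δg = 4GMr/d³
   = 4 × (6.674 × 10⁻¹¹) × (9.15 × 10²⁴) × (2.23 × 10⁵) / (3.10 × 10⁸)³
   = 1.83 × 10⁻⁵ m/s²

1.83 × 10⁻⁵ m/s²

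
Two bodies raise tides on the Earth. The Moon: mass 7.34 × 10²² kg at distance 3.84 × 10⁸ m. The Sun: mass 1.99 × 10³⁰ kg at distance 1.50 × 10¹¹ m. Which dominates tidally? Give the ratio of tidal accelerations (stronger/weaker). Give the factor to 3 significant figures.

The Moon, by a factor of ≈ 2.20

Tidal acceleration ∝ M/d³, so compare M/d³ for each.
The Moon: (7.34 × 10²²) / (3.84 × 10⁸)³ = 1.296 × 10⁻³
The Sun: (1.99 × 10³⁰) / (1.50 × 10¹¹)³ = 5.896 × 10⁻⁴
Ratio (larger/smaller) = 2.20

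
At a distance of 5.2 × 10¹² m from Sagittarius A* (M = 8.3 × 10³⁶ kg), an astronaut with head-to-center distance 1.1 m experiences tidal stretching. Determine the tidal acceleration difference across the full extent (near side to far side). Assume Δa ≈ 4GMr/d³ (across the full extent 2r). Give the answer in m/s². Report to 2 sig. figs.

Δg = 4GMr/d³
   = 4 × (6.674 × 10⁻¹¹) × (8.3 × 10³⁶) × (1.1) / (5.2 × 10¹²)³
   = 1.7 × 10⁻¹¹ m/s²

1.7 × 10⁻¹¹ m/s²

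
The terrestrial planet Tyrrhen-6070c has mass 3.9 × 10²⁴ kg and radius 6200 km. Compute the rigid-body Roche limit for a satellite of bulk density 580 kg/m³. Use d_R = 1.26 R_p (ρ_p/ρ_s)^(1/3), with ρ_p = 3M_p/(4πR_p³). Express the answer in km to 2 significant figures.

15000 km

ρ_p = 3M_p/(4πR_p³) = 3 × (3.9 × 10²⁴) / (4π × (6.2 × 10⁶ m)³) = 3900 kg/m³
d_R = 1.26 × 6200 km × (3900/580)^(1/3)
    = 15000 km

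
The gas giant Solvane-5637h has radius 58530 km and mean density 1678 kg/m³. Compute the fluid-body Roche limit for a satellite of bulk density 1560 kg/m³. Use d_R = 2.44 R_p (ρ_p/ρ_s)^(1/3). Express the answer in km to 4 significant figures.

1.463 × 10⁵ km

d_R = 2.44 × 58530 km × (1678/1560)^(1/3)
    = 1.463 × 10⁵ km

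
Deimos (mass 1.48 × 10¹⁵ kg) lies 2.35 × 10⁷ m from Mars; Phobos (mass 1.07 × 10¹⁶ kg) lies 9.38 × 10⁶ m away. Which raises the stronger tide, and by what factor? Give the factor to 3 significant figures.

The tide-raising term goes as M/d³ (the gradient of a 1/d² field).
Deimos: (1.48 × 10¹⁵) / (2.35 × 10⁷)³ = 1.140 × 10⁻⁷
Phobos: (1.07 × 10¹⁶) / (9.38 × 10⁶)³ = 1.297 × 10⁻⁵
Ratio (larger/smaller) = 114

Phobos, by a factor of ≈ 114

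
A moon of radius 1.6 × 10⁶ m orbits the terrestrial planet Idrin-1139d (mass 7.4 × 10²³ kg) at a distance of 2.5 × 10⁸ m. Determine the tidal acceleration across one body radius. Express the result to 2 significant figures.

1.0 × 10⁻⁵ m/s²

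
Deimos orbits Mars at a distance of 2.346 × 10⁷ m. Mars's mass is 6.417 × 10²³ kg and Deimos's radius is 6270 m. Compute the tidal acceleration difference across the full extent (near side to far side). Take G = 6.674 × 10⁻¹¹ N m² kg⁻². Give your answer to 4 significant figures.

8.319 × 10⁻⁵ m/s²

a_tidal = 4GMr/d³
        = 4 × (6.674 × 10⁻¹¹) × (6.417 × 10²³) × (6270) / (2.346 × 10⁷)³
        = 8.319 × 10⁻⁵ m/s²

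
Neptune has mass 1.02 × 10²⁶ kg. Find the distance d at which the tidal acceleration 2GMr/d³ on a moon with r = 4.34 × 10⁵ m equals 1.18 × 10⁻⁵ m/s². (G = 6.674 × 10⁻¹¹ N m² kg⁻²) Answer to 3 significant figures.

2GMr/d³ = a_tidal  ⇒  d = (2GMr / a_tidal)^(1/3)
d = (2 × 6.674×10⁻¹¹ × (1.02 × 10²⁶) × (4.34 × 10⁵) / (1.18 × 10⁻⁵))^(1/3)
  = 7.94 × 10⁸ m

7.94 × 10⁸ m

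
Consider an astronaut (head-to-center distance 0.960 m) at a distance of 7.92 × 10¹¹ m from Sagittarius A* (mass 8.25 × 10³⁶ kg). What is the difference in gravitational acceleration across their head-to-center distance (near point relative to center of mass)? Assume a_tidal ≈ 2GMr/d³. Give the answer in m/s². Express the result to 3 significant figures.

2.13 × 10⁻⁹ m/s²

Differencing GM/(d−r)² and GM/d² to first order in r/d gives 2GMr/d³.
a_tidal = 2GMr/d³
        = 2 × (6.674 × 10⁻¹¹) × (8.25 × 10³⁶) × (0.960) / (7.92 × 10¹¹)³
        = 2.13 × 10⁻⁹ m/s²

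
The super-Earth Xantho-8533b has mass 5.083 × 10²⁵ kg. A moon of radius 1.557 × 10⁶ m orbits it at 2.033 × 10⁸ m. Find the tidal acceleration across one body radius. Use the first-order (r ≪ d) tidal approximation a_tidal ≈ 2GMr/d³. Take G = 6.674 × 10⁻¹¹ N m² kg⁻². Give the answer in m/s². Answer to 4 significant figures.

1.257 × 10⁻³ m/s²

The tidal stretch is the gradient of GM/d² times the body's extent r, hence the 1/d³ dependence.
Δa = 2GMr/d³
   = 2 × (6.674 × 10⁻¹¹) × (5.083 × 10²⁵) × (1.557 × 10⁶) / (2.033 × 10⁸)³
   = 1.257 × 10⁻³ m/s²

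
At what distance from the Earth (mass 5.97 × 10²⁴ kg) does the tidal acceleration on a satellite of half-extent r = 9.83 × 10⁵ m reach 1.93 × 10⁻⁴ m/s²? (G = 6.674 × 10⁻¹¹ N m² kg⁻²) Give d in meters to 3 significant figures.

2GMr/d³ = a_tidal  ⇒  d = (2GMr / a_tidal)^(1/3)
d = (2 × 6.674×10⁻¹¹ × (5.97 × 10²⁴) × (9.83 × 10⁵) / (1.93 × 10⁻⁴))^(1/3)
  = 1.60 × 10⁸ m

1.60 × 10⁸ m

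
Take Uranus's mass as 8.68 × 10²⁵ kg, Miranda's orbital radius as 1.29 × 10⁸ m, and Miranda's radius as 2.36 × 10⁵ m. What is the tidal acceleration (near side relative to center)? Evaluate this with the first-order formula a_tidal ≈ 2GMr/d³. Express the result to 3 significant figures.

Since r ≪ d, expand the inverse-square field across one radius to get the leading 2GMr/d³ term.
Δa = 2GMr/d³
   = 2 × (6.674 × 10⁻¹¹) × (8.68 × 10²⁵) × (2.36 × 10⁵) / (1.29 × 10⁸)³
   = 1.27 × 10⁻³ m/s²

1.27 × 10⁻³ m/s²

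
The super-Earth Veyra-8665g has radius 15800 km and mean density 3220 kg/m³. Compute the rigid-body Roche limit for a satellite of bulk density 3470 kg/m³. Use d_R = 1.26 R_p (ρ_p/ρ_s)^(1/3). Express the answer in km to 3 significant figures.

19400 km

d_R = 1.26 × 15800 km × (3220/3470)^(1/3)
    = 19400 km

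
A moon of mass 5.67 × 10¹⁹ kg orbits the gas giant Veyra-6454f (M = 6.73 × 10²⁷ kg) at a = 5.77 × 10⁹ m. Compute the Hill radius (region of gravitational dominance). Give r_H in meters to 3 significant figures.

8.14 × 10⁶ m

r_H ≈ a (m/3M)^(1/3)
    = (5.77 × 10⁹) × (5.67 × 10¹⁹ / (3 × 6.73 × 10²⁷))^(1/3)
    = 8.14 × 10⁶ m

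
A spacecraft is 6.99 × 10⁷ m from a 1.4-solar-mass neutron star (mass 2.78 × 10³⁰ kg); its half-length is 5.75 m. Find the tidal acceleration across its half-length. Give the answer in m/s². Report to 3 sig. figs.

a_tidal = 2GMr/d³
        = 2 × (6.674 × 10⁻¹¹) × (2.78 × 10³⁰) × (5.75) / (6.99 × 10⁷)³
        = 6.25 × 10⁻³ m/s²

6.25 × 10⁻³ m/s²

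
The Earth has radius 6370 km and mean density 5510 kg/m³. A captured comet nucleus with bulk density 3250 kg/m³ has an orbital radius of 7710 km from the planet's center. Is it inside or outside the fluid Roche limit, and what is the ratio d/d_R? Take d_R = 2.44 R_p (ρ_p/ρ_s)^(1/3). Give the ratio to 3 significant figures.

d_R = 2.44 × (6370 km) × (5510/3250)^(1/3) = 18530 km
d/d_R = (7710) / (18530) = 0.416
Since d/d_R < 1, the body is inside the Roche limit.

inside; d/d_R ≈ 0.416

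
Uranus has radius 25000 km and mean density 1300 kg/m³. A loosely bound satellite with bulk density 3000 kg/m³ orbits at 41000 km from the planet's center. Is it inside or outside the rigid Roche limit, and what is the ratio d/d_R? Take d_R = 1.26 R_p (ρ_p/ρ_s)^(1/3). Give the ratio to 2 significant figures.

outside; d/d_R ≈ 1.7

d_R = 1.26 × (25000 km) × (1300/3000)^(1/3) = 23840 km
d/d_R = (41000) / (23840) = 1.7
Since d/d_R > 1, the body is outside the Roche limit.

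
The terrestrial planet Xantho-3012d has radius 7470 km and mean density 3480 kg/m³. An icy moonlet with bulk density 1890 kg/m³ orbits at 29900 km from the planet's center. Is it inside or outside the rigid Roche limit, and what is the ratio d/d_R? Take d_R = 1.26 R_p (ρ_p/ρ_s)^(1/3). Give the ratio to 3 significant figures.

d_R = 1.26 × (7470 km) × (3480/1890)^(1/3) = 11540 km
d/d_R = (29900) / (11540) = 2.59
Since d/d_R > 1, the body is outside the Roche limit.

outside; d/d_R ≈ 2.59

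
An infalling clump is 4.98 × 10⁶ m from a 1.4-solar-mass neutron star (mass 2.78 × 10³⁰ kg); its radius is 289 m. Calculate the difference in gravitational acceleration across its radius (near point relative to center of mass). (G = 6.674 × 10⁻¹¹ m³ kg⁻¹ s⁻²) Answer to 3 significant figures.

a_tidal = 2GMr/d³
        = 2 × (6.674 × 10⁻¹¹) × (2.78 × 10³⁰) × (289) / (4.98 × 10⁶)³
        = 8.68 × 10² m/s²

8.68 × 10² m/s²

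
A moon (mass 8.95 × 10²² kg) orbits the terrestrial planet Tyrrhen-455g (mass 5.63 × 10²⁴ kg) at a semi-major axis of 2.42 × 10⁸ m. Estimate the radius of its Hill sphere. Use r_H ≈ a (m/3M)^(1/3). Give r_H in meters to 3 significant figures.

r_H ≈ a (m/3M)^(1/3)
    = (2.42 × 10⁸) × (8.95 × 10²² / (3 × 5.63 × 10²⁴))^(1/3)
    = 4.22 × 10⁷ m

4.22 × 10⁷ m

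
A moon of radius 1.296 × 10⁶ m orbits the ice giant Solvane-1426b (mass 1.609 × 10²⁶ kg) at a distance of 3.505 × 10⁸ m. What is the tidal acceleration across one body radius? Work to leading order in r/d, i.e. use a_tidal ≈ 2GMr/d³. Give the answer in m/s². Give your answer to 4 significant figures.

6.464 × 10⁻⁴ m/s²

Differencing GM/(d−r)² and GM/d² to first order in r/d gives 2GMr/d³.
Δg = 2GMr/d³
   = 2 × (6.674 × 10⁻¹¹) × (1.609 × 10²⁶) × (1.296 × 10⁶) / (3.505 × 10⁸)³
   = 6.464 × 10⁻⁴ m/s²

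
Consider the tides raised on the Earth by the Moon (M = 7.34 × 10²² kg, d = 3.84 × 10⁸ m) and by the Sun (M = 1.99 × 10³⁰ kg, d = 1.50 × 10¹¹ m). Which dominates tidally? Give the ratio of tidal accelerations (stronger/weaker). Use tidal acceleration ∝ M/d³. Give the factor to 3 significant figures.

Tidal acceleration ∝ M/d³, so compare M/d³ for each.
The Moon: (7.34 × 10²²) / (3.84 × 10⁸)³ = 1.296 × 10⁻³
The Sun: (1.99 × 10³⁰) / (1.50 × 10¹¹)³ = 5.896 × 10⁻⁴
Ratio (larger/smaller) = 2.20

The Moon, by a factor of ≈ 2.20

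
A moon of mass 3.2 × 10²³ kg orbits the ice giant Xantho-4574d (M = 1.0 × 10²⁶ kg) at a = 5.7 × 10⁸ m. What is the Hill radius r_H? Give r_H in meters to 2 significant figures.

5.8 × 10⁷ m

r_H ≈ a (m/3M)^(1/3)
    = (5.7 × 10⁸) × (3.2 × 10²³ / (3 × 1.0 × 10²⁶))^(1/3)
    = 5.8 × 10⁷ m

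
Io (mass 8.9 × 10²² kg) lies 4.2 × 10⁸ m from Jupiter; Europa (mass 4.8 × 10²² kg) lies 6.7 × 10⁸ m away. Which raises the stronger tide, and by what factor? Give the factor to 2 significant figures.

Io, by a factor of ≈ 7.5

Compare M/d³ for the two perturbers:
Io: (8.9 × 10²²) / (4.2 × 10⁸)³ = 1.201 × 10⁻³
Europa: (4.8 × 10²²) / (6.7 × 10⁸)³ = 1.596 × 10⁻⁴
Ratio (larger/smaller) = 7.5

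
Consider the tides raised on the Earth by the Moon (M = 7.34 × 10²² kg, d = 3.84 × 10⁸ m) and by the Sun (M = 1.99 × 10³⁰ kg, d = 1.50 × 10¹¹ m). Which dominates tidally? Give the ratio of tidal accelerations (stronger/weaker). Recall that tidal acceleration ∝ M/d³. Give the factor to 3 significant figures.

The Moon, by a factor of ≈ 2.20

Tidal acceleration ∝ M/d³, so compare M/d³ for each.
The Moon: (7.34 × 10²²) / (3.84 × 10⁸)³ = 1.296 × 10⁻³
The Sun: (1.99 × 10³⁰) / (1.50 × 10¹¹)³ = 5.896 × 10⁻⁴
Ratio (larger/smaller) = 2.20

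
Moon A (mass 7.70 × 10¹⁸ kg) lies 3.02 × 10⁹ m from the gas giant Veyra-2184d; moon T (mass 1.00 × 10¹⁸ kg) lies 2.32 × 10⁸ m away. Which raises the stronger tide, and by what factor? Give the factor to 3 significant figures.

Moon T, by a factor of ≈ 286

The tide-raising term goes as M/d³ (the gradient of a 1/d² field).
Moon A: (7.70 × 10¹⁸) / (3.02 × 10⁹)³ = 2.796 × 10⁻¹⁰
Moon T: (1.00 × 10¹⁸) / (2.32 × 10⁸)³ = 8.008 × 10⁻⁸
Ratio (larger/smaller) = 286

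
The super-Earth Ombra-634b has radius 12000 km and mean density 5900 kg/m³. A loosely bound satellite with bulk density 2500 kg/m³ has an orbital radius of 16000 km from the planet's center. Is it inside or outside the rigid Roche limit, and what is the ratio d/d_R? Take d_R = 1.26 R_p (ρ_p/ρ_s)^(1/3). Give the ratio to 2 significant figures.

inside; d/d_R ≈ 0.79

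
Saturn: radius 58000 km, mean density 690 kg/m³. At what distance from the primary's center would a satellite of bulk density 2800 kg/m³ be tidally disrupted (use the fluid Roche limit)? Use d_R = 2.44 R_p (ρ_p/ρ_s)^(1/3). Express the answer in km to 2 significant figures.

89000 km

d_R = 2.44 × 58000 km × (690/2800)^(1/3)
    = 89000 km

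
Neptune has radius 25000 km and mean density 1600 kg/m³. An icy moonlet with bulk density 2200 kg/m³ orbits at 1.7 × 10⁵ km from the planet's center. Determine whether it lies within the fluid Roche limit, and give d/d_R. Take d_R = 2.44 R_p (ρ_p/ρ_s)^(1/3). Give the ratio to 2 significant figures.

outside; d/d_R ≈ 3.1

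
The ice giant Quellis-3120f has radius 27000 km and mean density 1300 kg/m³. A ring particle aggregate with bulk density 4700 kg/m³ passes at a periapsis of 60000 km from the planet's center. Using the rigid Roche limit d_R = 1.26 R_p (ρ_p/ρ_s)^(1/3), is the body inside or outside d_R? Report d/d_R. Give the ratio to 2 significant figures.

outside; d/d_R ≈ 2.7

d_R = 1.26 × (27000 km) × (1300/4700)^(1/3) = 22170 km
d/d_R = (60000) / (22170) = 2.7
Since d/d_R > 1, the body is outside the Roche limit.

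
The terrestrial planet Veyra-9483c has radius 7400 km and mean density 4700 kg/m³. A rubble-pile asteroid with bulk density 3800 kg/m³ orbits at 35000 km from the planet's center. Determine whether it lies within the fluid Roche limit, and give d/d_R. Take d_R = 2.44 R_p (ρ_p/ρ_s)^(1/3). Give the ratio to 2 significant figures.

outside; d/d_R ≈ 1.8

d_R = 2.44 × (7400 km) × (4700/3800)^(1/3) = 19380 km
d/d_R = (35000) / (19380) = 1.8
Since d/d_R > 1, the body is outside the Roche limit.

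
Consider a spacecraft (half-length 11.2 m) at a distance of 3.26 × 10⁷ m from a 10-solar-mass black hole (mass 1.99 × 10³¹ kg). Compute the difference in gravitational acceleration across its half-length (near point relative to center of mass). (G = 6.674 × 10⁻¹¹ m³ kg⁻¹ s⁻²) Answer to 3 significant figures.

Since r ≪ d, expand the inverse-square field across one radius to get the leading 2GMr/d³ term.
Δa = 2GMr/d³
   = 2 × (6.674 × 10⁻¹¹) × (1.99 × 10³¹) × (11.2) / (3.26 × 10⁷)³
   = 8.59 × 10⁻¹ m/s²

8.59 × 10⁻¹ m/s²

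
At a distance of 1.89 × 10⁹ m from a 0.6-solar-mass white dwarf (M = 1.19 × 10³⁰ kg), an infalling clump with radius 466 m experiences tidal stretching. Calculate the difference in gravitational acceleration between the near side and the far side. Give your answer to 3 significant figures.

Δa = 4GMr/d³
   = 4 × (6.674 × 10⁻¹¹) × (1.19 × 10³⁰) × (466) / (1.89 × 10⁹)³
   = 2.19 × 10⁻⁵ m/s²

2.19 × 10⁻⁵ m/s²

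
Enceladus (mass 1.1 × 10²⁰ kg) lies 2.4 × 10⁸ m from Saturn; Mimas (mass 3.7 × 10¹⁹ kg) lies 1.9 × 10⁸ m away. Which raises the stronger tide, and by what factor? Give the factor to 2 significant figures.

Enceladus, by a factor of ≈ 1.5

Tidal stretch scales as M/d³; compute that for each body.
Enceladus: (1.1 × 10²⁰) / (2.4 × 10⁸)³ = 7.957 × 10⁻⁶
Mimas: (3.7 × 10¹⁹) / (1.9 × 10⁸)³ = 5.394 × 10⁻⁶
Ratio (larger/smaller) = 1.5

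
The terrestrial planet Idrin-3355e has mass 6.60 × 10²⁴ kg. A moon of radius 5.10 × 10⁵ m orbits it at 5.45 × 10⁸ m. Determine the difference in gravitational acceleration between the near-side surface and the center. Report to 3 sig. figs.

Δa = 2GMr/d³
   = 2 × (6.674 × 10⁻¹¹) × (6.60 × 10²⁴) × (5.10 × 10⁵) / (5.45 × 10⁸)³
   = 2.78 × 10⁻⁶ m/s²

2.78 × 10⁻⁶ m/s²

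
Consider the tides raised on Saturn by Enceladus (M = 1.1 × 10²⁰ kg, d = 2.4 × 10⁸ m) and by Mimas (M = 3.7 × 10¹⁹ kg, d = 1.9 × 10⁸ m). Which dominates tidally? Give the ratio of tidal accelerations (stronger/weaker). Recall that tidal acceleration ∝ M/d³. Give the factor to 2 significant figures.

Compare M/d³ for the two perturbers:
Enceladus: (1.1 × 10²⁰) / (2.4 × 10⁸)³ = 7.957 × 10⁻⁶
Mimas: (3.7 × 10¹⁹) / (1.9 × 10⁸)³ = 5.394 × 10⁻⁶
Ratio (larger/smaller) = 1.5

Enceladus, by a factor of ≈ 1.5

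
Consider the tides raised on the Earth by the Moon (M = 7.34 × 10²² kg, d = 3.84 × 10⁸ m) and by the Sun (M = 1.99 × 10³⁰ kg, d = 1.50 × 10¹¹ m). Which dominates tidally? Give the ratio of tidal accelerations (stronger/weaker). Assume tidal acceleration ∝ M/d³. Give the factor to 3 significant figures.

The Moon, by a factor of ≈ 2.20

Tidal stretch scales as M/d³; compute that for each body.
The Moon: (7.34 × 10²²) / (3.84 × 10⁸)³ = 1.296 × 10⁻³
The Sun: (1.99 × 10³⁰) / (1.50 × 10¹¹)³ = 5.896 × 10⁻⁴
Ratio (larger/smaller) = 2.20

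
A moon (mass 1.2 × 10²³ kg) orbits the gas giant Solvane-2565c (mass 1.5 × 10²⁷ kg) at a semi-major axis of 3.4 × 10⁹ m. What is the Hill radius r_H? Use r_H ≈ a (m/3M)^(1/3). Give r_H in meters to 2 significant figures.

1.0 × 10⁸ m

r_H ≈ a (m/3M)^(1/3)
    = (3.4 × 10⁹) × (1.2 × 10²³ / (3 × 1.5 × 10²⁷))^(1/3)
    = 1.0 × 10⁸ m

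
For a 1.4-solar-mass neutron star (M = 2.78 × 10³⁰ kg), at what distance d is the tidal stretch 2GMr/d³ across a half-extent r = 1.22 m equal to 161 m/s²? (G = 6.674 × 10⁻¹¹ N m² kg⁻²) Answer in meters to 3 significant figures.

1.41 × 10⁶ m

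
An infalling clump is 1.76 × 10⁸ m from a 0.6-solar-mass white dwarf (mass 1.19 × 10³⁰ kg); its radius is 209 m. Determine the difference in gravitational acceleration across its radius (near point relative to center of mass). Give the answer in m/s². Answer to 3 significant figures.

6.09 × 10⁻³ m/s²

a_tidal = 2GMr/d³
        = 2 × (6.674 × 10⁻¹¹) × (1.19 × 10³⁰) × (209) / (1.76 × 10⁸)³
        = 6.09 × 10⁻³ m/s²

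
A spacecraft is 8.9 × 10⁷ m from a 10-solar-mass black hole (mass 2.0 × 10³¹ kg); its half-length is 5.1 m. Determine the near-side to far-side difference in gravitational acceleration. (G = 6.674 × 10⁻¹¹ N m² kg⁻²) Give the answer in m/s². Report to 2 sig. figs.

3.9 × 10⁻² m/s²

Δa = 4GMr/d³
   = 4 × (6.674 × 10⁻¹¹) × (2.0 × 10³¹) × (5.1) / (8.9 × 10⁷)³
   = 3.9 × 10⁻² m/s²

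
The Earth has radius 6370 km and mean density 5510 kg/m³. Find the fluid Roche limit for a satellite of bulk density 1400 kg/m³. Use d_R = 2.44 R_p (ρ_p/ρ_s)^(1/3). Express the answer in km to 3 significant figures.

d_R = 2.44 × 6370 km × (5510/1400)^(1/3)
    = 24500 km

24500 km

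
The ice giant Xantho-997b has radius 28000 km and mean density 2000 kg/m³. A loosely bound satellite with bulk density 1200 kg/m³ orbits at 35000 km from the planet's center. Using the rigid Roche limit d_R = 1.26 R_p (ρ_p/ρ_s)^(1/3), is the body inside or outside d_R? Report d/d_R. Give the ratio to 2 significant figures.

inside; d/d_R ≈ 0.84

d_R = 1.26 × (28000 km) × (2000/1200)^(1/3) = 41830 km
d/d_R = (35000) / (41830) = 0.84
Since d/d_R < 1, the body is inside the Roche limit.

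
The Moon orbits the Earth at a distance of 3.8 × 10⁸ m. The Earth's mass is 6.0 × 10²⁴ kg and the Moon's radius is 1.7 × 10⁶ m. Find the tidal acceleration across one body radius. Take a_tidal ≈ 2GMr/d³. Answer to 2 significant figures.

Differencing GM/(d−r)² and GM/d² to first order in r/d gives 2GMr/d³.
Δa = 2GMr/d³
   = 2 × (6.674 × 10⁻¹¹) × (6.0 × 10²⁴) × (1.7 × 10⁶) / (3.8 × 10⁸)³
   = 2.5 × 10⁻⁵ m/s²

2.5 × 10⁻⁵ m/s²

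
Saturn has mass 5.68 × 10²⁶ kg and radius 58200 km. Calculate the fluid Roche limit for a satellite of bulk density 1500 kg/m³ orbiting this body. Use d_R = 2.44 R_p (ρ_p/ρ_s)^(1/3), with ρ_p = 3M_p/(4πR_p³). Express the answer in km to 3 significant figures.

ρ_p = 3M_p/(4πR_p³) = 3 × (5.68 × 10²⁶) / (4π × (5.82 × 10⁷ m)³) = 688 kg/m³
d_R = 2.44 × 58200 km × (688/1500)^(1/3)
    = 1.10 × 10⁵ km

1.10 × 10⁵ km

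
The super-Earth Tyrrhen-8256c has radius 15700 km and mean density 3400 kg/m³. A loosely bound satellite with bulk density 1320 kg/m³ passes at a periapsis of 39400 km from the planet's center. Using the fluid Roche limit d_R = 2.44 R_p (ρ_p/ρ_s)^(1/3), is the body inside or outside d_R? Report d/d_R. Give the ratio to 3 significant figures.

d_R = 2.44 × (15700 km) × (3400/1320)^(1/3) = 52510 km
d/d_R = (39400) / (52510) = 0.750
Since d/d_R < 1, the body is inside the Roche limit.

inside; d/d_R ≈ 0.750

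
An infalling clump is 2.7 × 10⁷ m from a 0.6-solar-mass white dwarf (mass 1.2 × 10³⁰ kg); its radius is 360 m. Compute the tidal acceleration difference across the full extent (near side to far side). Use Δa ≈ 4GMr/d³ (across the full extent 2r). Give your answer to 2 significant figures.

Δg = 4GMr/d³
   = 4 × (6.674 × 10⁻¹¹) × (1.2 × 10³⁰) × (360) / (2.7 × 10⁷)³
   = 5.9 m/s²

5.9 m/s²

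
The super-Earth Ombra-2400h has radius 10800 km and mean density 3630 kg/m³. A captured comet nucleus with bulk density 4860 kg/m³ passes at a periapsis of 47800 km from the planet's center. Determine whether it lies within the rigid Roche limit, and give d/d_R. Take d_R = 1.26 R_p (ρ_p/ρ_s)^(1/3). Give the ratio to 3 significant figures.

outside; d/d_R ≈ 3.87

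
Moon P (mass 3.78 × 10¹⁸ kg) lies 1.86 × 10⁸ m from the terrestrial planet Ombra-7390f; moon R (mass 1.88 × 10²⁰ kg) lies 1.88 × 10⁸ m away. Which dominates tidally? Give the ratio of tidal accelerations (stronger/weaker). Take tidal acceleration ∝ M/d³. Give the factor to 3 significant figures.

Moon R, by a factor of ≈ 48.2

Tidal stretch scales as M/d³; compute that for each body.
Moon P: (3.78 × 10¹⁸) / (1.86 × 10⁸)³ = 5.874 × 10⁻⁷
Moon R: (1.88 × 10²⁰) / (1.88 × 10⁸)³ = 2.829 × 10⁻⁵
Ratio (larger/smaller) = 48.2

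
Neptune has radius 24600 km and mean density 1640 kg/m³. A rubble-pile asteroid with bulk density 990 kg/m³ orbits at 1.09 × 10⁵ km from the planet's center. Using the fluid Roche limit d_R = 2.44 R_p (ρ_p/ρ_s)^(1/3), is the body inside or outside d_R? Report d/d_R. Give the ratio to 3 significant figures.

outside; d/d_R ≈ 1.53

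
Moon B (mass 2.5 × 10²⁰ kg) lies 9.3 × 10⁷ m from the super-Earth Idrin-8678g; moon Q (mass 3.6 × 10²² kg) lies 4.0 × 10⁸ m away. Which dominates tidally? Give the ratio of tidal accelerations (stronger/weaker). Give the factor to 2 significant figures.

The tide-raising term goes as M/d³ (the gradient of a 1/d² field).
Moon B: (2.5 × 10²⁰) / (9.3 × 10⁷)³ = 3.108 × 10⁻⁴
Moon Q: (3.6 × 10²²) / (4.0 × 10⁸)³ = 5.625 × 10⁻⁴
Ratio (larger/smaller) = 1.8

Moon Q, by a factor of ≈ 1.8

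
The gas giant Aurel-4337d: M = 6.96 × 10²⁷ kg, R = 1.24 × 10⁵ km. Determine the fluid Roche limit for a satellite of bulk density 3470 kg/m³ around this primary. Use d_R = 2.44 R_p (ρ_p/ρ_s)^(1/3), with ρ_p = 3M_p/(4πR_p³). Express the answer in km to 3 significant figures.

1.91 × 10⁵ km

ρ_p = 3M_p/(4πR_p³) = 3 × (6.96 × 10²⁷) / (4π × (1.24 × 10⁸ m)³) = 871 kg/m³
d_R = 2.44 × 1.24 × 10⁵ km × (871/3470)^(1/3)
    = 1.91 × 10⁵ km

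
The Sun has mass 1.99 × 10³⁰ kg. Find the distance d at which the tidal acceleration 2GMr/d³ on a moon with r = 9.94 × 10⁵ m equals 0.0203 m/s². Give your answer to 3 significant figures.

2GMr/d³ = a_tidal  ⇒  d = (2GMr / a_tidal)^(1/3)
d = (2 × 6.674×10⁻¹¹ × (1.99 × 10³⁰) × (9.94 × 10⁵) / (0.0203))^(1/3)
  = 2.35 × 10⁹ m

2.35 × 10⁹ m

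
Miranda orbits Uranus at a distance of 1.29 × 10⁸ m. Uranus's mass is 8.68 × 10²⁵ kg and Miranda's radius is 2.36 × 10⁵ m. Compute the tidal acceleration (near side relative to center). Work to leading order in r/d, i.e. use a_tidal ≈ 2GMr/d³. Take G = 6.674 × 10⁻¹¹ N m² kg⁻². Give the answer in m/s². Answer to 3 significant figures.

1.27 × 10⁻³ m/s²

Since r ≪ d, expand the inverse-square field across one radius to get the leading 2GMr/d³ term.
a_tidal = 2GMr/d³
        = 2 × (6.674 × 10⁻¹¹) × (8.68 × 10²⁵) × (2.36 × 10⁵) / (1.29 × 10⁸)³
        = 1.27 × 10⁻³ m/s²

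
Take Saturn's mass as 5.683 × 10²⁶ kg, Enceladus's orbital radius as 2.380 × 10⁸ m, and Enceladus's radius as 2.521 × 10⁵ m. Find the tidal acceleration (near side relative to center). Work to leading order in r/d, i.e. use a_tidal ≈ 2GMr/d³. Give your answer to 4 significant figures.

Δa = 2GMr/d³
   = 2 × (6.674 × 10⁻¹¹) × (5.683 × 10²⁶) × (2.521 × 10⁵) / (2.380 × 10⁸)³
   = 1.419 × 10⁻³ m/s²

1.419 × 10⁻³ m/s²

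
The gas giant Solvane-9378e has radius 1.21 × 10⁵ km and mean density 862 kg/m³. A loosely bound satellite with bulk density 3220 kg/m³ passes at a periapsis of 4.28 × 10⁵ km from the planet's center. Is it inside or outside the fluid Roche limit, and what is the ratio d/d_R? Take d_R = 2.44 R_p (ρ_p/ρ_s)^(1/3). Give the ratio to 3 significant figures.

d_R = 2.44 × (1.21 × 10⁵ km) × (862/3220)^(1/3) = 1.903 × 10⁵ km
d/d_R = (4.28 × 10⁵) / (1.903 × 10⁵) = 2.25
Since d/d_R > 1, the body is outside the Roche limit.

outside; d/d_R ≈ 2.25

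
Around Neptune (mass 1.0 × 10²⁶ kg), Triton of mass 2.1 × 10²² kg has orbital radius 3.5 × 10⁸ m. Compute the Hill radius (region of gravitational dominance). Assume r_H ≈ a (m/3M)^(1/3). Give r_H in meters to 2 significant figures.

r_H ≈ a (m/3M)^(1/3)
    = (3.5 × 10⁸) × (2.1 × 10²² / (3 × 1.0 × 10²⁶))^(1/3)
    = 1.4 × 10⁷ m

1.4 × 10⁷ m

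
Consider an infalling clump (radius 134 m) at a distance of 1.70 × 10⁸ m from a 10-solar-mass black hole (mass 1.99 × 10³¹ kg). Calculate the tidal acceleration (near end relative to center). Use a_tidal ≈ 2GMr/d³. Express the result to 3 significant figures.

7.24 × 10⁻² m/s²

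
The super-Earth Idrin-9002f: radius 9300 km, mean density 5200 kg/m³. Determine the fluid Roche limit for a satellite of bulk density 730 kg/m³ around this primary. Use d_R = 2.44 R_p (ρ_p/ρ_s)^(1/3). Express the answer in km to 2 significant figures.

44000 km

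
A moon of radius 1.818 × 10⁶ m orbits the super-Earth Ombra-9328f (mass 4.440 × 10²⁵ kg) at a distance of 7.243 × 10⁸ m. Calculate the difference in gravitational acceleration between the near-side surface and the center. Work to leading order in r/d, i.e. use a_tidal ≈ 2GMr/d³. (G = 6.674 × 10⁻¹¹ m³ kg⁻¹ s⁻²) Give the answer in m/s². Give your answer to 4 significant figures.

2.836 × 10⁻⁵ m/s²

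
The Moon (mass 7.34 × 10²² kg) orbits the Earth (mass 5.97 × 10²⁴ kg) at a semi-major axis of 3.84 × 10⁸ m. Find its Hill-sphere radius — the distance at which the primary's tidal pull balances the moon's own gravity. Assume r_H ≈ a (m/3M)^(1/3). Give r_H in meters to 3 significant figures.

6.15 × 10⁷ m

r_H ≈ a (m/3M)^(1/3)
    = (3.84 × 10⁸) × (7.34 × 10²² / (3 × 5.97 × 10²⁴))^(1/3)
    = 6.15 × 10⁷ m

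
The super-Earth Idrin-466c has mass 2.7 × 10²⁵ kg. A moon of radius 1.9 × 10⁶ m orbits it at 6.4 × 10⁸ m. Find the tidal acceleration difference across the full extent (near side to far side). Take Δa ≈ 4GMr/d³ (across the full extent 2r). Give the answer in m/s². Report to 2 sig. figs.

5.2 × 10⁻⁵ m/s²

The field gradient is 2GM/d³; across the full diameter 2r the difference is 4GMr/d³.
Δa = 4GMr/d³
   = 4 × (6.674 × 10⁻¹¹) × (2.7 × 10²⁵) × (1.9 × 10⁶) / (6.4 × 10⁸)³
   = 5.2 × 10⁻⁵ m/s²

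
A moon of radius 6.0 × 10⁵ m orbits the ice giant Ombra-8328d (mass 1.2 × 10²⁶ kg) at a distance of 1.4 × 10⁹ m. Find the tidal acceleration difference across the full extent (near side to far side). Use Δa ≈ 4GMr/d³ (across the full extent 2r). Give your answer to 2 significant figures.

7.0 × 10⁻⁶ m/s²

Δg = 4GMr/d³
   = 4 × (6.674 × 10⁻¹¹) × (1.2 × 10²⁶) × (6.0 × 10⁵) / (1.4 × 10⁹)³
   = 7.0 × 10⁻⁶ m/s²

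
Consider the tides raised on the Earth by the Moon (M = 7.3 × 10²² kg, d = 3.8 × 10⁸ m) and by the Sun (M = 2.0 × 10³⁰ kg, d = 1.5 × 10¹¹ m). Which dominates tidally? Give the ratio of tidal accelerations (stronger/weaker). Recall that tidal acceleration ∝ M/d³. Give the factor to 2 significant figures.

The Moon, by a factor of ≈ 2.2

The tide-raising term goes as M/d³ (the gradient of a 1/d² field).
The Moon: (7.3 × 10²²) / (3.8 × 10⁸)³ = 1.330 × 10⁻³
The Sun: (2.0 × 10³⁰) / (1.5 × 10¹¹)³ = 5.926 × 10⁻⁴
Ratio (larger/smaller) = 2.2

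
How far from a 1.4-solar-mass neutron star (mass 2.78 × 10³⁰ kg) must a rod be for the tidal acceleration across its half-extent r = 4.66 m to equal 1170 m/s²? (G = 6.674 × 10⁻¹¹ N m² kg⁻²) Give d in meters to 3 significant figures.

1.14 × 10⁶ m

2GMr/d³ = a_tidal  ⇒  d = (2GMr / a_tidal)^(1/3)
d = (2 × 6.674×10⁻¹¹ × (2.78 × 10³⁰) × (4.66) / (1170))^(1/3)
  = 1.14 × 10⁶ m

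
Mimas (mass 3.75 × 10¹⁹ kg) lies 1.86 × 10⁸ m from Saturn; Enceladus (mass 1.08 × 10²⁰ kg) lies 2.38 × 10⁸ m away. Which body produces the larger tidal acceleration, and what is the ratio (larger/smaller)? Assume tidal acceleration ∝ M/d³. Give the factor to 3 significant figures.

Enceladus, by a factor of ≈ 1.37

Tidal stretch scales as M/d³; compute that for each body.
Mimas: (3.75 × 10¹⁹) / (1.86 × 10⁸)³ = 5.828 × 10⁻⁶
Enceladus: (1.08 × 10²⁰) / (2.38 × 10⁸)³ = 8.011 × 10⁻⁶
Ratio (larger/smaller) = 1.37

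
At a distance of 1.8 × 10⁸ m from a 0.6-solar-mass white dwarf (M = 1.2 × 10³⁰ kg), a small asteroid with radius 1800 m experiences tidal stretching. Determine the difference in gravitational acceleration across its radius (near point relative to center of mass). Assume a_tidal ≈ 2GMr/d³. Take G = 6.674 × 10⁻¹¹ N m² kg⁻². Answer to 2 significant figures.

Δa = 2GMr/d³
   = 2 × (6.674 × 10⁻¹¹) × (1.2 × 10³⁰) × (1800) / (1.8 × 10⁸)³
   = 4.9 × 10⁻² m/s²

4.9 × 10⁻² m/s²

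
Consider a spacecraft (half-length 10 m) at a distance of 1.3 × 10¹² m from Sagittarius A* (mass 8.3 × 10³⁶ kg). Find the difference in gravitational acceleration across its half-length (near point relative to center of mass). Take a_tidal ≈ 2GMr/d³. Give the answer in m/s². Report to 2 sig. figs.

5.0 × 10⁻⁹ m/s²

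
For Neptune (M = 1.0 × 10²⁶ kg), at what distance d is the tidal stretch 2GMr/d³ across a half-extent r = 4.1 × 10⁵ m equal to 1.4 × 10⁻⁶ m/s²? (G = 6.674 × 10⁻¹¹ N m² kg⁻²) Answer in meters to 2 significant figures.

1.6 × 10⁹ m

2GMr/d³ = a_tidal  ⇒  d = (2GMr / a_tidal)^(1/3)
d = (2 × 6.674×10⁻¹¹ × (1.0 × 10²⁶) × (4.1 × 10⁵) / (1.4 × 10⁻⁶))^(1/3)
  = 1.6 × 10⁹ m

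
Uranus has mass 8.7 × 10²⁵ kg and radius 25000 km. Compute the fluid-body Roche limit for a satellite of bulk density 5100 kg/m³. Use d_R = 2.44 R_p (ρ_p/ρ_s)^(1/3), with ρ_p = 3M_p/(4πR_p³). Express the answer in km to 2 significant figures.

ρ_p = 3M_p/(4πR_p³) = 3 × (8.7 × 10²⁵) / (4π × (2.5 × 10⁷ m)³) = 1300 kg/m³
d_R = 2.44 × 25000 km × (1300/5100)^(1/3)
    = 39000 km

39000 km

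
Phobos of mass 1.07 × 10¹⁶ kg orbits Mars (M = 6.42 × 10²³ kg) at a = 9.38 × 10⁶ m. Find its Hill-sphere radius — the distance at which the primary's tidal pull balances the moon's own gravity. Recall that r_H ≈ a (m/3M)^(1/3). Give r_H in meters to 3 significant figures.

1.66 × 10⁴ m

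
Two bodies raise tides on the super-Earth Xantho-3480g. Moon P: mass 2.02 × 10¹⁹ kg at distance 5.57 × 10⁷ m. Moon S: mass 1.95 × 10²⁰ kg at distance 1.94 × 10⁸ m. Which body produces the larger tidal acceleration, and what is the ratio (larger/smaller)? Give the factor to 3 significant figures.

The tide-raising term goes as M/d³ (the gradient of a 1/d² field).
Moon P: (2.02 × 10¹⁹) / (5.57 × 10⁷)³ = 1.169 × 10⁻⁴
Moon S: (1.95 × 10²⁰) / (1.94 × 10⁸)³ = 2.671 × 10⁻⁵
Ratio (larger/smaller) = 4.38

Moon P, by a factor of ≈ 4.38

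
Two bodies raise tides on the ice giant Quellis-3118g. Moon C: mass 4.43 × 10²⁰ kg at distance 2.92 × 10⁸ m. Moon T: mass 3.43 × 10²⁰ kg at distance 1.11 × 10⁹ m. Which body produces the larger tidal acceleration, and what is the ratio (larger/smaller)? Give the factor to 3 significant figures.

Moon C, by a factor of ≈ 70.9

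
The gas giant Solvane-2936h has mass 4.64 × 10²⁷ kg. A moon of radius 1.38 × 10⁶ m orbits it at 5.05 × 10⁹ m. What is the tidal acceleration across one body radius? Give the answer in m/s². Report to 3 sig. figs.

6.64 × 10⁻⁶ m/s²

Δg = 2GMr/d³
   = 2 × (6.674 × 10⁻¹¹) × (4.64 × 10²⁷) × (1.38 × 10⁶) / (5.05 × 10⁹)³
   = 6.64 × 10⁻⁶ m/s²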